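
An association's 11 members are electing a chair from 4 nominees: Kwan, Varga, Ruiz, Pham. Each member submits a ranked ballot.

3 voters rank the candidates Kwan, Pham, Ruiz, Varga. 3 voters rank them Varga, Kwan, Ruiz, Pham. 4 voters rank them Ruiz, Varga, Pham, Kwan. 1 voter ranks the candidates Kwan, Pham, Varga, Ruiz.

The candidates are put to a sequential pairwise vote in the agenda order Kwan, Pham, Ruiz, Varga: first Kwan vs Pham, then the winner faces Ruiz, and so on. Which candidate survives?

Round 1: Kwan vs Pham — 7–4, Kwan advances.
Round 2: Kwan vs Ruiz — 7–4, Kwan advances.
Round 3: Kwan vs Varga — 4–7, Varga advances.
The agenda winner is Varga.

Varga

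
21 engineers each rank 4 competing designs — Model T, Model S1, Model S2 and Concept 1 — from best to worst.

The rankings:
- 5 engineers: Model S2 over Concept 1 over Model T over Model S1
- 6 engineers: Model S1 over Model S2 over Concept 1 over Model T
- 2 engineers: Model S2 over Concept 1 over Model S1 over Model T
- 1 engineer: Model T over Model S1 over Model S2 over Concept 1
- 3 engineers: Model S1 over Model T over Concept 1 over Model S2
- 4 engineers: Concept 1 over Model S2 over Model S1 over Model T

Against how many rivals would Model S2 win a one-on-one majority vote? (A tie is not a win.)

3

Model S2 against each rival (21 engineers):
Model S2 vs Model T: Model S2 wins 17–4.
Model S2 vs Model S1: Model S2, 11–10.
Model S2 vs Concept 1: Model S2, 14–7.
Model S2 beats Model T, Model S1, Concept 1 — 3 pairwise wins.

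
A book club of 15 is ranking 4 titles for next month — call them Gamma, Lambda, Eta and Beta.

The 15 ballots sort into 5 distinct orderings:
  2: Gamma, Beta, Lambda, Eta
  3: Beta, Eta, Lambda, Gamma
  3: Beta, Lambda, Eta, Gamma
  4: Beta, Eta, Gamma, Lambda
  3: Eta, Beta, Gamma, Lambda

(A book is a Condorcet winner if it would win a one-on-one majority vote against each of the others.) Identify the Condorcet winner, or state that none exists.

Check each pair by majority over 15 ballots:
Gamma vs Lambda: 2+4+3 = 9 for Gamma, 6 for Lambda — Gamma by 9–6.
Gamma vs Eta: Gamma is ranked higher on 2 ballots, Eta on 13. Eta wins 13–2.
Gamma vs Beta: Beta wins 13–2.
Lambda vs Eta: 5 to 10, Eta.
Lambda vs Beta: Lambda is ranked higher on 0 ballots, Beta on 15. Beta wins 15–0.
Eta vs Beta: Eta is ranked higher on 3 ballots, Beta on 12. Beta wins 12–3.
Beta beats each of Gamma, Lambda, Eta — Beta is the Condorcet winner.

Beta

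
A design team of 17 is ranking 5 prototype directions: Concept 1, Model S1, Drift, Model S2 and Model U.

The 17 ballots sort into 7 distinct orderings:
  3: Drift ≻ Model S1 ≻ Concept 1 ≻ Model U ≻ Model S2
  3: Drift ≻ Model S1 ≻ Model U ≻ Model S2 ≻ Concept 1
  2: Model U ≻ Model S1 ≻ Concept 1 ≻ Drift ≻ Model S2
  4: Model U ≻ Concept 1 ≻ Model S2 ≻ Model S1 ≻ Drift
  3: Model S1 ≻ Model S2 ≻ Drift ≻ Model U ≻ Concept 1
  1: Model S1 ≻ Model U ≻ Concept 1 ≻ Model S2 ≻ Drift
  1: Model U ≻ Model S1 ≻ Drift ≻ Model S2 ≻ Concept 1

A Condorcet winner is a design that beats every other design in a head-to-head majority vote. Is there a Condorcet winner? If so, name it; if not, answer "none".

Check each pair by majority over 17 ballots:
Concept 1 vs Model S1: Concept 1 preferred on 4 ballots; Model S1 wins 13–4.
Concept 1 vs Drift: 2+4+1 = 7 for Concept 1, 10 for Drift — Drift by 10–7.
Concept 1 vs Model S2: Concept 1 preferred on 3+2+4+1 = 10 ballots; Concept 1 wins 10–7.
Concept 1 vs Model U: Concept 1 is ranked higher on 3 ballots, Model U on 14. Model U wins 14–3.
Model S1 vs Drift: Model S1 is ranked higher on 2+4+3+1+1 = 11 ballots, Drift on 6. Model S1 wins 11–6.
Model S1 vs Model S2: Model S1 preferred on 3+3+2+3+1+1 = 13 ballots; Model S1 wins 13–4.
Model S1 vs Model U: Model S1 preferred on 3+3+3+1 = 10 ballots; Model S1 wins 10–7.
Drift vs Model S2: 9 to 8, Drift.
Drift vs Model U: 3+3+3 = 9 for Drift, 8 for Model U — Drift by 9–8.
Model S2 vs Model U: Model S2 preferred on 3 ballots; Model U wins 14–3.
Model S1 wins every pairwise contest, so Model S1 is the Condorcet winner.

Model S1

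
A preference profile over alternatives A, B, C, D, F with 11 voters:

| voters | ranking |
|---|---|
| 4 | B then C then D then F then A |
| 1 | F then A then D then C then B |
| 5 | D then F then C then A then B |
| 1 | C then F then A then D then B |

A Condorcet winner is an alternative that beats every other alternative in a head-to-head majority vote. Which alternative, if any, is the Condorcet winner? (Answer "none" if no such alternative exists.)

Pairwise majorities:
A vs B: A is ranked higher on 1+5+1 = 7 ballots, B on 4. A wins 7–4.
A vs C: 1 for A, 10 for C — C by 10–1.
A vs D: D wins 9–2.
A vs F: 0 for A, 11 for F — F by 11–0.
B vs C: B is ranked higher on 4 ballots, C on 7. C wins 7–4.
B vs D: 4 for B, 7 for D — D by 7–4.
B vs F: 4 for B, 7 for F — F by 7–4.
C vs D: C preferred on 4+1 = 5 ballots; D wins 6–5.
C vs F: 4+1 = 5 for C, 6 for F — F by 6–5.
D vs F: 9 to 2, D.
D wins every pairwise contest, so D is the Condorcet winner.

D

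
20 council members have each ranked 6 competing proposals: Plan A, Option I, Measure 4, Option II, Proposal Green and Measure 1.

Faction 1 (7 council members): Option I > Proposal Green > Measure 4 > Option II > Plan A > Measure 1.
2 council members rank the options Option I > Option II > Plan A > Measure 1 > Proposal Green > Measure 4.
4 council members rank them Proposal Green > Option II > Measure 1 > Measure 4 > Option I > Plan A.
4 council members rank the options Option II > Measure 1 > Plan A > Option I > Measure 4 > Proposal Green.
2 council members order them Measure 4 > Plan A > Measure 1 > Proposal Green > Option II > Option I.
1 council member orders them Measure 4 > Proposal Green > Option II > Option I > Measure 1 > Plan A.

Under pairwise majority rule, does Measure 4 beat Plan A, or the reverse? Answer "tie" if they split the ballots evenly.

Measure 4

Ballots ranking Measure 4 above Plan A: 7 + 4 + 2 + 1 = 14.
Ballots ranking Plan A above Measure 4: 20 − 14 = 6.
Measure 4 wins the head-to-head 14–6.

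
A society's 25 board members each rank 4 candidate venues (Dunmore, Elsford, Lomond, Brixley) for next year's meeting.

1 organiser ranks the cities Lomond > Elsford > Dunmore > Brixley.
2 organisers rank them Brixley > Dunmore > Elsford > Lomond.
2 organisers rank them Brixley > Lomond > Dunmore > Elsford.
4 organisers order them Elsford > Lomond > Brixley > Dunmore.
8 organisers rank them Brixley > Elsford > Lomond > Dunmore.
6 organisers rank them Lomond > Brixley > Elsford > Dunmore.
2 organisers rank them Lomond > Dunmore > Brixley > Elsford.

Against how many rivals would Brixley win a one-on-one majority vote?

2

Brixley against each rival (25 organisers):
Brixley vs Dunmore: Brixley is ranked higher on 2+2+4+8+6 = 22 ballots, Dunmore on 3. Brixley wins 22–3.
Brixley vs Elsford: 2+2+8+6+2 = 20 for Brixley, 5 for Elsford — Brixley by 20–5.
Brixley vs Lomond: Lomond, 13–12.
Brixley beats Dunmore, Elsford; loses to Lomond — 2 pairwise wins.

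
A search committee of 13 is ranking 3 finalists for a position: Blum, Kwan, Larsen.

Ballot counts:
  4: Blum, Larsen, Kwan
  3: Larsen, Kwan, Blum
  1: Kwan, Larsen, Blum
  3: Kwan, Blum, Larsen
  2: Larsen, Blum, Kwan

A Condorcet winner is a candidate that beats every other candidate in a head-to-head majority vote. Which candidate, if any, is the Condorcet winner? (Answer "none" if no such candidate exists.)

none

Head-to-head results (13 committee members):
Blum vs Kwan: Kwan, 7–6.
Blum vs Larsen: 7 to 6, Blum.
Kwan vs Larsen: 1+3 = 4 for Kwan, 9 for Larsen — Larsen by 9–4.
No candidate is unbeaten: Blum loses to Kwan; Kwan loses to Larsen; Larsen loses to Blum. In particular Blum beats Larsen beats Kwan beats Blum is a majority cycle — no Condorcet winner exists.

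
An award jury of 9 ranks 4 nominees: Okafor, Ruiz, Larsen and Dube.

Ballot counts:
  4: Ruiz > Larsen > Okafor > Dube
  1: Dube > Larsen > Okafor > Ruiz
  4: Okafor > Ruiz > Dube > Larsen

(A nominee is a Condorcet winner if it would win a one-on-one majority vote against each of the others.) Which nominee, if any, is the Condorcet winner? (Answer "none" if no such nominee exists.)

none

Head-to-head results (9 jurors):
Okafor vs Ruiz: 1+4 = 5 for Okafor, 4 for Ruiz — Okafor by 5–4.
Okafor vs Larsen: 4 for Okafor, 5 for Larsen — Larsen by 5–4.
Okafor vs Dube: Okafor preferred on 4+4 = 8 ballots; Okafor wins 8–1.
Ruiz vs Larsen: 8 to 1, Ruiz.
Ruiz vs Dube: 8 to 1, Ruiz.
Larsen vs Dube: Larsen is ranked higher on 4 ballots, Dube on 5. Dube wins 5–4.
No nominee is unbeaten: Okafor loses to Larsen; Ruiz loses to Okafor; Larsen loses to Ruiz; Dube loses to Okafor. In particular Okafor > Ruiz > Larsen > Okafor is a majority cycle — no Condorcet winner exists.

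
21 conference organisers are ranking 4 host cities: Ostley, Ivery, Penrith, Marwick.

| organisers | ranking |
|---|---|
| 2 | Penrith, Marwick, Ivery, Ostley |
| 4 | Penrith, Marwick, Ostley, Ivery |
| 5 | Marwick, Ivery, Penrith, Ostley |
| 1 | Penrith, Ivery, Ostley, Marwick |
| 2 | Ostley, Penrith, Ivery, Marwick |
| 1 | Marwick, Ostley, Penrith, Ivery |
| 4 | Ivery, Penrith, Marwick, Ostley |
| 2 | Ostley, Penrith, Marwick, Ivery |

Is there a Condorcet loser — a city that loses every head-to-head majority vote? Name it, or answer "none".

Head-to-head results (21 organisers):
Ostley vs Ivery: 9 to 12, Ivery.
Ostley–Penrith: Penrith 16–5.
Ostley–Marwick: Marwick 16–5.
Ivery vs Penrith: 5+4 = 9 for Ivery, 12 for Penrith — Penrith by 12–9.
Ivery vs Marwick: Ivery is ranked higher on 1+2+4 = 7 ballots, Marwick on 14. Marwick wins 14–7.
Penrith vs Marwick: 2+4+1+2+4+2 = 15 for Penrith, 6 for Marwick — Penrith by 15–6.
Only Ostley has no wins; Ostley is the Condorcet loser.

Ostley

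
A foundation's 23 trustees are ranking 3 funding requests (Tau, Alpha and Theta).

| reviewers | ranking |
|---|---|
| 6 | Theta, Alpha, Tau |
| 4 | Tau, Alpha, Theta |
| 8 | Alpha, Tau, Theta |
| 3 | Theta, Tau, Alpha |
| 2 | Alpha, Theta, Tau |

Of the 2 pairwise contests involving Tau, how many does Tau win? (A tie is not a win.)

1

Tau against each rival (23 reviewers):
Tau vs Alpha: 4+3 = 7 for Tau, 16 for Alpha — Alpha by 16–7.
Tau vs Theta: Tau preferred on 4+8 = 12 ballots; Tau wins 12–11.
Tau beats Theta; loses to Alpha — 1 pairwise win.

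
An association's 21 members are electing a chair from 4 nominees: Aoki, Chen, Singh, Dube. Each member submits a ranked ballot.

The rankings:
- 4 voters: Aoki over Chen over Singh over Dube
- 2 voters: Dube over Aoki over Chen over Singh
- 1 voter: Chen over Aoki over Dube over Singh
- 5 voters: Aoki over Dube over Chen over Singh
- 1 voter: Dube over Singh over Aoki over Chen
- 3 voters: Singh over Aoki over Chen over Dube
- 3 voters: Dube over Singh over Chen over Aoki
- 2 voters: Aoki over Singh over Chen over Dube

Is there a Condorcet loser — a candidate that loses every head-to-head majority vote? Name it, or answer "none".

Singh

Head-to-head results (21 voters):
Aoki vs Chen: Aoki, 17–4.
Aoki vs Singh: Aoki preferred on 4+2+1+5+2 = 14 ballots; Aoki wins 14–7.
Aoki–Dube: Aoki 15–6.
Chen vs Singh: 4+2+1+5 = 12 for Chen, 9 for Singh — Chen by 12–9.
Chen–Dube: Dube 11–10.
Singh vs Dube: Singh is ranked higher on 4+3+2 = 9 ballots, Dube on 12. Dube wins 12–9.
Singh loses to every other candidate — it is the Condorcet loser.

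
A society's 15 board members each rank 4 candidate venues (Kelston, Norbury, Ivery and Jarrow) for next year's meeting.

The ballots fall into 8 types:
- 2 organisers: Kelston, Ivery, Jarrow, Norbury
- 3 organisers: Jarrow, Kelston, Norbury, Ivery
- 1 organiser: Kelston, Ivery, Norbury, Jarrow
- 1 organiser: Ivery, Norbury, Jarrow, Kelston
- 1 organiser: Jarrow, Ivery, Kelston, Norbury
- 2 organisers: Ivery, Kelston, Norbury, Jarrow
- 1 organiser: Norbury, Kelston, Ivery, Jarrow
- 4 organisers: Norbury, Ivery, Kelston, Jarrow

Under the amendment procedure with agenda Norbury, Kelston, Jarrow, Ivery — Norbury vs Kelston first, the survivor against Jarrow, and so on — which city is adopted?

Round 1: Norbury vs Kelston — 6–9, Kelston advances.
Round 2: Kelston vs Jarrow — 10–5, Kelston advances.
Round 3: Kelston vs Ivery — 7–8, Ivery advances.
Ivery survives the agenda.

Ivery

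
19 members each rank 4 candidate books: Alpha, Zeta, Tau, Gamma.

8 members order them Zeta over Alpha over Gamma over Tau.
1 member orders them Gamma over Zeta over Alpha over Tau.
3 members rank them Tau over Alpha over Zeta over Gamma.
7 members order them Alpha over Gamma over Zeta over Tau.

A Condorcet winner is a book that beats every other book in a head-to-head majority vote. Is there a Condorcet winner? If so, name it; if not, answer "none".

Pairwise majorities:
Alpha vs Zeta: Alpha wins 10–9.
Alpha vs Tau: Alpha, 16–3.
Alpha–Gamma: Alpha 18–1.
Zeta vs Tau: Zeta, 16–3.
Zeta vs Gamma: Zeta wins 11–8.
Tau vs Gamma: Gamma, 16–3.
Only Alpha has no losses; Alpha is the Condorcet winner.

Alpha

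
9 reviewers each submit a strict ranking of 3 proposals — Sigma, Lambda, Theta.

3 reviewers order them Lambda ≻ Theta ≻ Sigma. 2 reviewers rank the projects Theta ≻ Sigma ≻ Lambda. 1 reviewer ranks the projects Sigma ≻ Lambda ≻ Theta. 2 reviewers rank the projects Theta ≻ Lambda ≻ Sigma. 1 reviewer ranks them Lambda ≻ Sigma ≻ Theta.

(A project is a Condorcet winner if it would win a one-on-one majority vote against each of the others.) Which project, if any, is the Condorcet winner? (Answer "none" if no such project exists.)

Head-to-head results (9 reviewers):
Sigma vs Lambda: 2+1 = 3 for Sigma, 6 for Lambda — Lambda by 6–3.
Sigma vs Theta: Sigma preferred on 1+1 = 2 ballots; Theta wins 7–2.
Lambda–Theta: Lambda 5–4.
Lambda beats each of Sigma, Theta — Lambda is the Condorcet winner.

Lambda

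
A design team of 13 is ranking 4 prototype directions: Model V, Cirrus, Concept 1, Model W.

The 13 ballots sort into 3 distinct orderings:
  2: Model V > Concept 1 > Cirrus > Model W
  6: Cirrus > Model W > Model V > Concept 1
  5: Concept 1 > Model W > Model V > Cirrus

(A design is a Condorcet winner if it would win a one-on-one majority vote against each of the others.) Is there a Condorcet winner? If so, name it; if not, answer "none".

Head-to-head results (13 engineers):
Model V vs Cirrus: Model V preferred on 2+5 = 7 ballots; Model V wins 7–6.
Model V vs Concept 1: 2+6 = 8 for Model V, 5 for Concept 1 — Model V by 8–5.
Model V vs Model W: Model V is ranked higher on 2 ballots, Model W on 11. Model W wins 11–2.
Cirrus vs Concept 1: 6 for Cirrus, 7 for Concept 1 — Concept 1 by 7–6.
Cirrus vs Model W: Cirrus preferred on 2+6 = 8 ballots; Cirrus wins 8–5.
Concept 1 vs Model W: 2+5 = 7 for Concept 1, 6 for Model W — Concept 1 by 7–6.
Every design loses at least once (Model V loses to Model W; Cirrus loses to Model V; Concept 1 loses to Model V; Model W loses to Cirrus). The majority relation contains the cycle Model V beats Cirrus beats Model W beats Model V, so there is no Condorcet winner.

none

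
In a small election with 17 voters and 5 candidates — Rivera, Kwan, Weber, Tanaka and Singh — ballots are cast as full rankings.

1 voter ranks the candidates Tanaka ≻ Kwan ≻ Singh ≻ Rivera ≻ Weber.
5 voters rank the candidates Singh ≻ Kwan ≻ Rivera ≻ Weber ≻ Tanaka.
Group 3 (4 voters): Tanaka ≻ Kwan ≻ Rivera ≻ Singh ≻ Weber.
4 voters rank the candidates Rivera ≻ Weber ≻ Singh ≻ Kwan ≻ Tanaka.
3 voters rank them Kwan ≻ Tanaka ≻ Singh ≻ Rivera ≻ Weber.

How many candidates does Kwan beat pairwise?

Kwan against each rival (17 voters):
Kwan vs Rivera: Kwan is ranked higher on 1+5+4+3 = 13 ballots, Rivera on 4. Kwan wins 13–4.
Kwan vs Weber: Kwan wins 13–4.
Kwan–Tanaka: Kwan 12–5.
Kwan vs Singh: Singh, 9–8.
Kwan beats Rivera, Weber, Tanaka; loses to Singh — 3 pairwise wins.

3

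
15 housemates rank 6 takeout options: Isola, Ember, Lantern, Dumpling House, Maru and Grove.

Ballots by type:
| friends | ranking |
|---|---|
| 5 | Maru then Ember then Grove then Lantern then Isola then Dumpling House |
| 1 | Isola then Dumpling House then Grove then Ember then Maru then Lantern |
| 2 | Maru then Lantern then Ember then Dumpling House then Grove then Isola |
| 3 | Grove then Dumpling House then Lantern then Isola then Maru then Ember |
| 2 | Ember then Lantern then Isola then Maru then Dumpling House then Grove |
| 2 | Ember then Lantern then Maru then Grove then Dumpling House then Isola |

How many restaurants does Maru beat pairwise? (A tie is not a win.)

5

Maru against each rival (15 friends):
Maru vs Isola: 9 to 6, Maru.
Maru vs Ember: Maru is ranked higher on 5+2+3 = 10 ballots, Ember on 5. Maru wins 10–5.
Maru vs Lantern: Maru wins 8–7.
Maru vs Dumpling House: Maru, 11–4.
Maru–Grove: Maru 11–4.
Maru beats Isola, Ember, Lantern, Dumpling House, Grove — 5 pairwise wins.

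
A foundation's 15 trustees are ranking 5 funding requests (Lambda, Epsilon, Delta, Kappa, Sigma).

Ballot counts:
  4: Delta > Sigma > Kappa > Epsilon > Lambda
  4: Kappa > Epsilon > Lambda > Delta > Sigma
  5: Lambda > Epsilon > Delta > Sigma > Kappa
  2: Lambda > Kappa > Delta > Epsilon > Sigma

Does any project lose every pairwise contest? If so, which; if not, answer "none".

Pairwise majorities:
Lambda vs Epsilon: Epsilon wins 8–7.
Lambda vs Delta: Lambda wins 11–4.
Lambda–Kappa: Kappa 8–7.
Lambda vs Sigma: Lambda wins 11–4.
Epsilon vs Delta: Epsilon wins 9–6.
Epsilon vs Kappa: 5 to 10, Kappa.
Epsilon vs Sigma: Epsilon wins 11–4.
Delta vs Kappa: 4+5 = 9 for Delta, 6 for Kappa — Delta by 9–6.
Delta vs Sigma: Delta, 15–0.
Kappa–Sigma: Sigma 9–6.
No project is winless: Lambda beats Delta; Epsilon beats Lambda; Delta beats Kappa; Kappa beats Lambda; Sigma beats Kappa. There is no Condorcet loser.

none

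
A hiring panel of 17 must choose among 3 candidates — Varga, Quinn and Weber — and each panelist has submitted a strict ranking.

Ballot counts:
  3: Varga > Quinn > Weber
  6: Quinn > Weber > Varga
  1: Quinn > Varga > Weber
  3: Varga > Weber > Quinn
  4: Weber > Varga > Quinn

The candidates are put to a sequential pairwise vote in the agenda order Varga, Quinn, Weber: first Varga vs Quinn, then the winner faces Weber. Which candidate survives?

Weber

Round 1: Varga vs Quinn — 10–7, Varga advances.
Round 2: Varga vs Weber — 7–10, Weber advances.
The agenda winner is Weber.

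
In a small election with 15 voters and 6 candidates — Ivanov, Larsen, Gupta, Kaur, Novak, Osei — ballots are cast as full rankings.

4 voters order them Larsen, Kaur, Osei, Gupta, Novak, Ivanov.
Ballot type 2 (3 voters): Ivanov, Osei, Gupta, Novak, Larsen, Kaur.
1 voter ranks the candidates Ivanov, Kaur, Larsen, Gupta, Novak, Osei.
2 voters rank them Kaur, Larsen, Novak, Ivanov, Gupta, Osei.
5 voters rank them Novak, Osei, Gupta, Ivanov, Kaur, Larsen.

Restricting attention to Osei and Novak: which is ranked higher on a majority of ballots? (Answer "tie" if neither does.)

Ballots ranking Osei above Novak: 4 + 3 = 7.
Ballots ranking Novak above Osei: 15 − 7 = 8.
Novak wins the head-to-head 8–7.

Novak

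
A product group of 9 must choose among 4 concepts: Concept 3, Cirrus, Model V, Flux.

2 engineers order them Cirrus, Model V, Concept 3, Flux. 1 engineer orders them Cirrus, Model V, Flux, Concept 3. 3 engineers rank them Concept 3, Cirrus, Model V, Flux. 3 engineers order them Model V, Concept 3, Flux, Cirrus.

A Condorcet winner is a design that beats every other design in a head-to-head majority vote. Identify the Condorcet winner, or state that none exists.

Pairwise majorities:
Concept 3 vs Cirrus: 6 to 3, Concept 3.
Concept 3 vs Model V: 3 for Concept 3, 6 for Model V — Model V by 6–3.
Concept 3 vs Flux: Concept 3 is ranked higher on 2+3+3 = 8 ballots, Flux on 1. Concept 3 wins 8–1.
Cirrus vs Model V: Cirrus preferred on 2+1+3 = 6 ballots; Cirrus wins 6–3.
Cirrus vs Flux: 6 to 3, Cirrus.
Model V vs Flux: 2+1+3+3 = 9 for Model V, 0 for Flux — Model V by 9–0.
Each design drops at least one matchup (Concept 3 loses to Model V; Cirrus loses to Concept 3; Model V loses to Cirrus; Flux loses to Concept 3); the cycle Concept 3 → Cirrus → Model V → Concept 3 rules out a Condorcet winner.

none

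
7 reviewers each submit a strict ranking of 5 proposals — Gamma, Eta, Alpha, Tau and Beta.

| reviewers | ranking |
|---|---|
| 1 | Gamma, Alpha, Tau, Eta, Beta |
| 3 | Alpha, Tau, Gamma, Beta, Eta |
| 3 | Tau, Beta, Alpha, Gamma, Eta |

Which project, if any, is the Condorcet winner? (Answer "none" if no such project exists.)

Alpha

Check each pair by majority over 7 ballots:
Gamma vs Eta: Gamma is ranked higher on 1+3+3 = 7 ballots, Eta on 0. Gamma wins 7–0.
Gamma vs Alpha: 1 for Gamma, 6 for Alpha — Alpha by 6–1.
Gamma vs Tau: 1 for Gamma, 6 for Tau — Tau by 6–1.
Gamma vs Beta: 4 to 3, Gamma.
Eta vs Alpha: 0 to 7, Alpha.
Eta vs Tau: 0 to 7, Tau.
Eta vs Beta: 1 to 6, Beta.
Alpha vs Tau: Alpha is ranked higher on 1+3 = 4 ballots, Tau on 3. Alpha wins 4–3.
Alpha vs Beta: Alpha is ranked higher on 1+3 = 4 ballots, Beta on 3. Alpha wins 4–3.
Tau vs Beta: 1+3+3 = 7 for Tau, 0 for Beta — Tau by 7–0.
Alpha defeats every rival head-to-head and is the Condorcet winner.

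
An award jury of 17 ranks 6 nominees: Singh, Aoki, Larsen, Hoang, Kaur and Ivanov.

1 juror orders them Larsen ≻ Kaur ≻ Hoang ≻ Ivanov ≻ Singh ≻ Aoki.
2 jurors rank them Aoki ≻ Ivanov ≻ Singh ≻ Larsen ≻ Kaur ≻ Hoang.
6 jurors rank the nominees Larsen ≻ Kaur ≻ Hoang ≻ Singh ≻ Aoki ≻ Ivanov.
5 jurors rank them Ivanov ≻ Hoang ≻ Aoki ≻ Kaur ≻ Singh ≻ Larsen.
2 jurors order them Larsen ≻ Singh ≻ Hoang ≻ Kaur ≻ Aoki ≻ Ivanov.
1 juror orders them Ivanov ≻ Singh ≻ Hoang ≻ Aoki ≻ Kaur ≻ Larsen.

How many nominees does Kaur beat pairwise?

4

Kaur against each rival (17 jurors):
Kaur vs Singh: 12 to 5, Kaur.
Kaur vs Aoki: 9 to 8, Kaur.
Kaur vs Larsen: Kaur preferred on 5+1 = 6 ballots; Larsen wins 11–6.
Kaur vs Hoang: Kaur wins 9–8.
Kaur–Ivanov: Kaur 9–8.
Kaur beats Singh, Aoki, Hoang, Ivanov; loses to Larsen — 4 pairwise wins.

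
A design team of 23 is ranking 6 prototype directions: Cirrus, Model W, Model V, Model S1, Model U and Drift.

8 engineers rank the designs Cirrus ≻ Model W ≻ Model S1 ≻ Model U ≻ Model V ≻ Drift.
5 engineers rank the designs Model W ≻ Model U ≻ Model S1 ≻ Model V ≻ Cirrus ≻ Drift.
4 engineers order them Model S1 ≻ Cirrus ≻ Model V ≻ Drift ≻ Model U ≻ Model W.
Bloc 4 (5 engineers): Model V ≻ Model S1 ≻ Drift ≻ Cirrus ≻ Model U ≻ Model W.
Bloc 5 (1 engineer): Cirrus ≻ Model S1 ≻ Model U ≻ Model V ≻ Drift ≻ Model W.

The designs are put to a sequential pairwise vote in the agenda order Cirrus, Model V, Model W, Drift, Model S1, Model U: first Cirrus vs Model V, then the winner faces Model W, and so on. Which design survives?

Model S1

Round 1: Cirrus vs Model V — 13–10, Cirrus advances.
Round 2: Cirrus vs Model W — 18–5, Cirrus advances.
Round 3: Cirrus vs Drift — 18–5, Cirrus advances.
Round 4: Cirrus vs Model S1 — 9–14, Model S1 advances.
Round 5: Model S1 vs Model U — 18–5, Model S1 advances.
The agenda winner is Model S1.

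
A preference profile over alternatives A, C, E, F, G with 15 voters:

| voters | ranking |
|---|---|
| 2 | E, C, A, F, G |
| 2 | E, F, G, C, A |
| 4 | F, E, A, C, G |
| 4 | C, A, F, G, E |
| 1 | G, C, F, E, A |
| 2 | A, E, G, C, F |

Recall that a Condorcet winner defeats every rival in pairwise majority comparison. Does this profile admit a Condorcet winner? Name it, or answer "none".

Head-to-head results (15 voters):
A vs C: 4+2 = 6 for A, 9 for C — C by 9–6.
A vs E: A is ranked higher on 4+2 = 6 ballots, E on 9. E wins 9–6.
A vs F: A is ranked higher on 2+4+2 = 8 ballots, F on 7. A wins 8–7.
A vs G: 12 to 3, A.
C vs E: C is ranked higher on 4+1 = 5 ballots, E on 10. E wins 10–5.
C vs F: 2+4+1+2 = 9 for C, 6 for F — C by 9–6.
C vs G: 2+4+4 = 10 for C, 5 for G — C by 10–5.
E vs F: 6 to 9, F.
E vs G: 2+2+4+2 = 10 for E, 5 for G — E by 10–5.
F vs G: F is ranked higher on 2+2+4+4 = 12 ballots, G on 3. F wins 12–3.
No alternative is unbeaten: A loses to C; C loses to E; E loses to F; F loses to A; G loses to A. In particular A → F → E → A is a majority cycle — no Condorcet winner exists.

none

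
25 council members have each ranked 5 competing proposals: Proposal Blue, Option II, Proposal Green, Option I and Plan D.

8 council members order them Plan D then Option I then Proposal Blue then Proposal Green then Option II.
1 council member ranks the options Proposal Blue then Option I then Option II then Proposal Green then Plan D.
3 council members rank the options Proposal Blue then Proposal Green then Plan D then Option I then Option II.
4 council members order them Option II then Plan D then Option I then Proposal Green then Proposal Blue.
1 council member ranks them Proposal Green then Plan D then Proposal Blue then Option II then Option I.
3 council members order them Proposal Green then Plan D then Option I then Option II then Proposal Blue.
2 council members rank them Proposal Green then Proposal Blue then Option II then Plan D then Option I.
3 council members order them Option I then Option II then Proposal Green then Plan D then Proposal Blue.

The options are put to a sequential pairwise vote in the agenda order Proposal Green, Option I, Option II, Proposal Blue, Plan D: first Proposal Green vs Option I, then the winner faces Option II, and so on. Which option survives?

Round 1: Proposal Green vs Option I — 9–16, Option I advances.
Round 2: Option I vs Option II — 18–7, Option I advances.
Round 3: Option I vs Proposal Blue — 18–7, Option I advances.
Round 4: Option I vs Plan D — 4–21, Plan D advances.
Plan D survives the agenda.

Plan D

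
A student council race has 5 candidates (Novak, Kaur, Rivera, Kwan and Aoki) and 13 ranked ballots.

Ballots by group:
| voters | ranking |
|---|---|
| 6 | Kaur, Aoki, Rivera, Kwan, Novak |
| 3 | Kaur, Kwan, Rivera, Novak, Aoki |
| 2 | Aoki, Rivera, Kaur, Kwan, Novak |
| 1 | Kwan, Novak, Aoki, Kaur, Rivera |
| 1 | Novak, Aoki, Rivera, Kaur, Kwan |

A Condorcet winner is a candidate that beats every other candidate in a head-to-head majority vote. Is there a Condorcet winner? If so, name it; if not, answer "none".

Kaur

Check each pair by majority over 13 ballots:
Novak vs Kaur: 2 to 11, Kaur.
Novak vs Rivera: Novak preferred on 1+1 = 2 ballots; Rivera wins 11–2.
Novak vs Kwan: Kwan wins 12–1.
Novak vs Aoki: Aoki wins 8–5.
Kaur vs Rivera: Kaur, 10–3.
Kaur–Kwan: Kaur 12–1.
Kaur–Aoki: Kaur 9–4.
Rivera vs Kwan: 6+2+1 = 9 for Rivera, 4 for Kwan — Rivera by 9–4.
Rivera–Aoki: Aoki 10–3.
Kwan–Aoki: Aoki 9–4.
Kaur wins every pairwise contest, so Kaur is the Condorcet winner.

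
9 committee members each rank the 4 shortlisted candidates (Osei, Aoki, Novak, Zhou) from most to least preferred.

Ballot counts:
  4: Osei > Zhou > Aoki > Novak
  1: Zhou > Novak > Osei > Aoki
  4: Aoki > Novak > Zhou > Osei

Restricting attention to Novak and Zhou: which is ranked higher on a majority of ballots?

Zhou

Ballots ranking Novak above Zhou: 4.
Ballots ranking Zhou above Novak: 9 − 4 = 5.
Zhou wins the head-to-head 5–4.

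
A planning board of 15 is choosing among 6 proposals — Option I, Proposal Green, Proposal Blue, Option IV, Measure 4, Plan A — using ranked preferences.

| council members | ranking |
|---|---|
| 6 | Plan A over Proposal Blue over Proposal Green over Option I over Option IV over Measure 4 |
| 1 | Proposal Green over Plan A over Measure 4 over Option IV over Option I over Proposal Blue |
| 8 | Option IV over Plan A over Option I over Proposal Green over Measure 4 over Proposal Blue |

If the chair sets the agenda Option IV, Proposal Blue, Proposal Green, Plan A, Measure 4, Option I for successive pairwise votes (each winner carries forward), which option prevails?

Option IV

Round 1: Option IV vs Proposal Blue — 9–6, Option IV advances.
Round 2: Option IV vs Proposal Green — 8–7, Option IV advances.
Round 3: Option IV vs Plan A — 8–7, Option IV advances.
Round 4: Option IV vs Measure 4 — 14–1, Option IV advances.
Round 5: Option IV vs Option I — 9–6, Option IV advances.
Option IV survives the agenda.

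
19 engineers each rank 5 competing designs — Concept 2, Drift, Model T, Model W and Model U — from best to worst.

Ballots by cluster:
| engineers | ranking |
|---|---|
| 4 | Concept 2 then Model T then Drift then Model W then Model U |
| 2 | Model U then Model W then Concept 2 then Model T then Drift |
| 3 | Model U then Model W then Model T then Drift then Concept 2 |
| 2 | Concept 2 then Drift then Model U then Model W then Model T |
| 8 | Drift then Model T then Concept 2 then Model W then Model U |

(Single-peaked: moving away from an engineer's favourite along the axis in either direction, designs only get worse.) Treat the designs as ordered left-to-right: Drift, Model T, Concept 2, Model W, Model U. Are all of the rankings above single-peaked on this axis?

no

Axis positions: Drift=1, Model T=2, Concept 2=3, Model W=4, Model U=5.
Cluster 1 (peak Concept 2 at position 3): ranking walks positions 3-2-1-4-5, expanding outward from the peak — single-peaked.
Cluster 2 (peak Model U at position 5): ranking walks positions 5-4-3-2-1, expanding outward from the peak — single-peaked.
Cluster 3: ranking walks positions 5-4-2-1-3; Model T is ranked above Concept 2 even though Concept 2 lies between Model T and the peak Model U on the axis — preferences dip and rise again. Not single-peaked.
Cluster 4: ranking walks positions 3-1-5-4-2; Drift is ranked above Model T even though Model T lies between Drift and the peak Concept 2 on the axis — preferences dip and rise again. Not single-peaked.
Cluster 5 (peak Drift at position 1): ranking walks positions 1-2-3-4-5, expanding outward from the peak — single-peaked.
Cluster 3 violates single-peakedness, so the profile is not single-peaked on this axis.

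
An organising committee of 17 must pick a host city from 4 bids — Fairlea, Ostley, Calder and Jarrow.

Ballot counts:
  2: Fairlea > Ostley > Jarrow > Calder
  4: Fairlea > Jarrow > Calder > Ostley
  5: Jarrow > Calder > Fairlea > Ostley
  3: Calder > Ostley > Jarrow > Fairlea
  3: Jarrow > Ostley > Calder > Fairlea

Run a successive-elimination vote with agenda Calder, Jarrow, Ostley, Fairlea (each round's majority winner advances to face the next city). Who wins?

Round 1: Calder vs Jarrow — 3–14, Jarrow advances.
Round 2: Jarrow vs Ostley — 12–5, Jarrow advances.
Round 3: Jarrow vs Fairlea — 11–6, Jarrow advances.
Jarrow survives the agenda.

Jarrow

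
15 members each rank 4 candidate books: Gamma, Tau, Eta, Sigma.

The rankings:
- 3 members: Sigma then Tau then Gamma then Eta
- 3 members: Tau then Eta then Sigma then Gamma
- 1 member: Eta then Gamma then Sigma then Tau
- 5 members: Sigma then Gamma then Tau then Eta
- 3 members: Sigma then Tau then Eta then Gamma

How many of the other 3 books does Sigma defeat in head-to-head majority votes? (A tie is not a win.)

Sigma against each rival (15 members):
Sigma vs Gamma: Sigma, 14–1.
Sigma–Tau: Sigma 12–3.
Sigma vs Eta: 11 to 4, Sigma.
Sigma beats Gamma, Tau, Eta — 3 pairwise wins.

3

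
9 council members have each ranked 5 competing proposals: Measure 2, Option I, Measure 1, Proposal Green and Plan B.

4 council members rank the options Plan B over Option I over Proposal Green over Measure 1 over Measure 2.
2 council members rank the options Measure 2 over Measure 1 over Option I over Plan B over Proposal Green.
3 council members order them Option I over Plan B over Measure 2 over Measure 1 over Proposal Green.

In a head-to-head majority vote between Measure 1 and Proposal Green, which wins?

Ballots ranking Measure 1 above Proposal Green: 2 + 3 = 5.
Ballots ranking Proposal Green above Measure 1: 9 − 5 = 4.
Measure 1 wins the head-to-head 5–4.

Measure 1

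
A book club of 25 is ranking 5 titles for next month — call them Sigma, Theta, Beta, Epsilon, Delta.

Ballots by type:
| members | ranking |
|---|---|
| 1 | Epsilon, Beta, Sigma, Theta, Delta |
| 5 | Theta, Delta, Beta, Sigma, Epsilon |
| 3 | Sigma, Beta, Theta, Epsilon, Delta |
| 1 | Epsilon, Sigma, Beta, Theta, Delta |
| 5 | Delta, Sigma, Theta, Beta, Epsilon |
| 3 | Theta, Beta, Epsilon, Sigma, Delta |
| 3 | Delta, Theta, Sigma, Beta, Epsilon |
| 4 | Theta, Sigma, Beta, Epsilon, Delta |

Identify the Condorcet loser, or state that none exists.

Head-to-head results (25 members):
Sigma vs Theta: 1+3+1+5 = 10 for Sigma, 15 for Theta — Theta by 15–10.
Sigma vs Beta: Sigma preferred on 3+1+5+3+4 = 16 ballots; Sigma wins 16–9.
Sigma vs Epsilon: 20 to 5, Sigma.
Sigma vs Delta: Sigma is ranked higher on 1+3+1+3+4 = 12 ballots, Delta on 13. Delta wins 13–12.
Theta–Beta: Theta 20–5.
Theta vs Epsilon: 23 to 2, Theta.
Theta vs Delta: Theta is ranked higher on 1+5+3+1+3+4 = 17 ballots, Delta on 8. Theta wins 17–8.
Beta vs Epsilon: Beta preferred on 5+3+5+3+3+4 = 23 ballots; Beta wins 23–2.
Beta vs Delta: 1+3+1+3+4 = 12 for Beta, 13 for Delta — Delta by 13–12.
Epsilon vs Delta: Delta wins 13–12.
Epsilon is beaten in every head-to-head and is the Condorcet loser.

Epsilon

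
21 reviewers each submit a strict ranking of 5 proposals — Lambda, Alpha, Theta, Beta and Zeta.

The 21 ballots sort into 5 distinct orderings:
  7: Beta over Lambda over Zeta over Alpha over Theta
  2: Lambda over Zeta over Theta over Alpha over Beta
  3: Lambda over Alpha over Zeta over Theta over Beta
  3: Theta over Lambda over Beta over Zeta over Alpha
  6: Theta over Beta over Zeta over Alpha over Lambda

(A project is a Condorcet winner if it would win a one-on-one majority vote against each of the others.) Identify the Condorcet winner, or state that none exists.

none

Pairwise majorities:
Lambda–Alpha: Lambda 15–6.
Lambda vs Theta: Lambda, 12–9.
Lambda vs Beta: Beta, 13–8.
Lambda vs Zeta: Lambda, 15–6.
Alpha–Theta: Theta 11–10.
Alpha vs Beta: Beta, 16–5.
Alpha–Zeta: Zeta 18–3.
Theta vs Beta: Theta, 14–7.
Theta vs Zeta: Zeta, 12–9.
Beta vs Zeta: Beta, 16–5.
Each project drops at least one matchup (Lambda loses to Beta; Alpha loses to Lambda; Theta loses to Lambda; Beta loses to Theta; Zeta loses to Lambda); the cycle Lambda → Theta → Beta → Lambda rules out a Condorcet winner.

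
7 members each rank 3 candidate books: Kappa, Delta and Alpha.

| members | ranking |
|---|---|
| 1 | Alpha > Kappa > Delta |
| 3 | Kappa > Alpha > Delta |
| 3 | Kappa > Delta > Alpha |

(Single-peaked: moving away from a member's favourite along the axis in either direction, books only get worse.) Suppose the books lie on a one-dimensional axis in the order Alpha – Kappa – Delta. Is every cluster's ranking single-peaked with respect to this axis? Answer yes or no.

yes

Axis positions: Alpha=1, Kappa=2, Delta=3.
Cluster 1 (peak Alpha at position 1): ranking walks positions 1-2-3, expanding outward from the peak — single-peaked.
Cluster 2 (peak Kappa at position 2): ranking walks positions 2-1-3, expanding outward from the peak — single-peaked.
Cluster 3 (peak Kappa at position 2): ranking walks positions 2-3-1, expanding outward from the peak — single-peaked.
Every ranking is single-peaked on this axis.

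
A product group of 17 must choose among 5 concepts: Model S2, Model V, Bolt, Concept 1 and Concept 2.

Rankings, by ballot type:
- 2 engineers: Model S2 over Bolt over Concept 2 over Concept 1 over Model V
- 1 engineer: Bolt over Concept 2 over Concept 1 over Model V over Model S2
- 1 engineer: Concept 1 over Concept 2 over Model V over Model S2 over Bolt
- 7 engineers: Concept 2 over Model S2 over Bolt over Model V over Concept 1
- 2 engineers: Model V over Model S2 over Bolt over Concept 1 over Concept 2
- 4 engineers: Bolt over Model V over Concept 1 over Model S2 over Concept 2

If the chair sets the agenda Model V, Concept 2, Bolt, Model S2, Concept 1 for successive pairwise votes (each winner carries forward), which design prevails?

Round 1: Model V vs Concept 2 — 6–11, Concept 2 advances.
Round 2: Concept 2 vs Bolt — 8–9, Bolt advances.
Round 3: Bolt vs Model S2 — 5–12, Model S2 advances.
Round 4: Model S2 vs Concept 1 — 11–6, Model S2 advances.
Model S2 survives the agenda.

Model S2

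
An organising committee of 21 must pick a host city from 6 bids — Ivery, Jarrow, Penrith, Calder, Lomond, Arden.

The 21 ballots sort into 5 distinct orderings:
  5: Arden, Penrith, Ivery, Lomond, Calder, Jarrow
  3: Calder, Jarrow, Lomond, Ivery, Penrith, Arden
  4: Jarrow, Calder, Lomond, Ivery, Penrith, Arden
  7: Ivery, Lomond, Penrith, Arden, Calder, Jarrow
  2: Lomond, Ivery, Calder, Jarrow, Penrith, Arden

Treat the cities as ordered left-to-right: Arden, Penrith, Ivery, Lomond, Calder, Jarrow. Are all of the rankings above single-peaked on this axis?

Axis positions: Arden=1, Penrith=2, Ivery=3, Lomond=4, Calder=5, Jarrow=6.
Cluster 1 (peak Arden at position 1): ranking walks positions 1-2-3-4-5-6, expanding outward from the peak — single-peaked.
Cluster 2 (peak Calder at position 5): ranking walks positions 5-6-4-3-2-1, expanding outward from the peak — single-peaked.
Cluster 3 (peak Jarrow at position 6): ranking walks positions 6-5-4-3-2-1, expanding outward from the peak — single-peaked.
Cluster 4 (peak Ivery at position 3): ranking walks positions 3-4-2-1-5-6, expanding outward from the peak — single-peaked.
Cluster 5 (peak Lomond at position 4): ranking walks positions 4-3-5-6-2-1, expanding outward from the peak — single-peaked.
Every ranking is single-peaked on this axis.

yes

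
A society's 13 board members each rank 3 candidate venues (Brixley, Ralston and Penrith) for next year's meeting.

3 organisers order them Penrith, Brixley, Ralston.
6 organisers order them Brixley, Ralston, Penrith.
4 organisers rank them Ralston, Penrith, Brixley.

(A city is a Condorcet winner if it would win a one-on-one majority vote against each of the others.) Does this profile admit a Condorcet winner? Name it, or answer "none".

Head-to-head results (13 organisers):
Brixley vs Ralston: 9 to 4, Brixley.
Brixley vs Penrith: 6 for Brixley, 7 for Penrith — Penrith by 7–6.
Ralston vs Penrith: Ralston is ranked higher on 6+4 = 10 ballots, Penrith on 3. Ralston wins 10–3.
Every city loses at least once (Brixley loses to Penrith; Ralston loses to Brixley; Penrith loses to Ralston). The majority relation contains the cycle Brixley → Ralston → Penrith → Brixley, so there is no Condorcet winner.

none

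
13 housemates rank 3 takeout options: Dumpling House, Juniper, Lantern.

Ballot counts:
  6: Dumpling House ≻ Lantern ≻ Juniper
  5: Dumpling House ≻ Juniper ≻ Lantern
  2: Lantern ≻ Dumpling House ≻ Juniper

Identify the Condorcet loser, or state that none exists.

Juniper

Pairwise majorities:
Dumpling House vs Juniper: 6+5+2 = 13 for Dumpling House, 0 for Juniper — Dumpling House by 13–0.
Dumpling House vs Lantern: Dumpling House wins 11–2.
Juniper vs Lantern: 5 for Juniper, 8 for Lantern — Lantern by 8–5.
Only Juniper has no wins; Juniper is the Condorcet loser.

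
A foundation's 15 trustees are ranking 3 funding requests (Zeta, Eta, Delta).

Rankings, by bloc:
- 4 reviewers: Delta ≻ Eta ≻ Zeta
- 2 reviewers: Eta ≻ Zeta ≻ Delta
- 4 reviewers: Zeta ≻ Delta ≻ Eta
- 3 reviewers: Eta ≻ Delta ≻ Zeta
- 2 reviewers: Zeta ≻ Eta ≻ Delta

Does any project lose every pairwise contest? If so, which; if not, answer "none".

none

Pairwise majorities:
Zeta vs Eta: 4+2 = 6 for Zeta, 9 for Eta — Eta by 9–6.
Zeta vs Delta: Zeta is ranked higher on 2+4+2 = 8 ballots, Delta on 7. Zeta wins 8–7.
Eta vs Delta: Eta preferred on 2+3+2 = 7 ballots; Delta wins 8–7.
Each project has at least one pairwise win (Zeta beats Delta; Eta beats Zeta; Delta beats Eta) — no Condorcet loser.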